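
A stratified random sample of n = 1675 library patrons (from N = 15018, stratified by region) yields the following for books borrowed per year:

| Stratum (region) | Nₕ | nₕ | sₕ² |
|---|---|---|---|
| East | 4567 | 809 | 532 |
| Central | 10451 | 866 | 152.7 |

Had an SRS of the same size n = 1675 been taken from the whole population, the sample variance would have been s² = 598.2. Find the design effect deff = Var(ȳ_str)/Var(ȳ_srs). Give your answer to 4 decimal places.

Var(ȳ_str) = Σ Wₕ²(1−fₕ)sₕ²/nₕ with Wₕ = Nₕ/15018:
  East: (4567/15018)²·(1−809/4567)·532/809 = 0.050041083
  Central: (10451/15018)²·(1−866/10451)·152.7/866 = 0.078315353
  → Var(ȳ_str) = 0.12835644.
Var(ȳ_srs) = (1 − 1675/15018)·598.2/1675 = 0.31730213.
deff = 0.12835644 / 0.31730213 = 0.4045.

0.4045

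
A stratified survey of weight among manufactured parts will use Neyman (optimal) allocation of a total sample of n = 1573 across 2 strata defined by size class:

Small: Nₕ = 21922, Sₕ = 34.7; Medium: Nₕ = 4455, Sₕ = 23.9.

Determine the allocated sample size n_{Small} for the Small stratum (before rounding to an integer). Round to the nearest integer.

Neyman allocation: nₕ = n·NₕSₕ / Σⱼ NⱼSⱼ.
Σ NⱼSⱼ = 21922·34.7 + 4455·23.9 = 867167.9.
n_{Small} = 1573·21922·34.7 / 867167.9 = 1380.

1380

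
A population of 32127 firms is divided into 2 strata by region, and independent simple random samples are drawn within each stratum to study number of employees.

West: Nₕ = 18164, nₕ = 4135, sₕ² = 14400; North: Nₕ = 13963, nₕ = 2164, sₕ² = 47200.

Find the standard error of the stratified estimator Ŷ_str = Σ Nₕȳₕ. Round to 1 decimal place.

66939.1

Var(Ŷ_str) = Σₕ Nₕ²(1 − fₕ)sₕ²/nₕ.
West: 18164²·(1 − 4135/18164)·14400/4135 = 8.8741177 × 10^8.
North: 13963²·(1 − 2164/13963)·47200/2164 = 3.5934258 × 10^9.
Sum = 4.4808376 × 10^9.
SE = √(4.4808376 × 10^9) = 66939.1.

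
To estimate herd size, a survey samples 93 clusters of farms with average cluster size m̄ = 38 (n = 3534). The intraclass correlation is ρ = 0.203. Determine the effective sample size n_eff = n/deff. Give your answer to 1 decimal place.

deff = 1 + (38 − 1)·0.203 = 1 + 7.511 = 8.511.
n_eff = 3534 / 8.511 = 415.2.

415.2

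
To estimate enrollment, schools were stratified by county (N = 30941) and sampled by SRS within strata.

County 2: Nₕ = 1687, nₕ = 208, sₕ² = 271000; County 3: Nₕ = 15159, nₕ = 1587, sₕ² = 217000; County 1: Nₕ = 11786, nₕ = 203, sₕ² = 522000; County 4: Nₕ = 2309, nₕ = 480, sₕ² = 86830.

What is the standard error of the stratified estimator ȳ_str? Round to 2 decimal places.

20.01

Var(ȳ_str) = Σₕ Wₕ²(1 − fₕ)sₕ²/nₕ with Wₕ = Nₕ/N, N = 30941.
County 2: Wₕ = 0.05452312; term = 0.05452312²·(1 − 0.12329579)·271000/208 = 3.3956312.
County 3: Wₕ = 0.48993245; term = 0.48993245²·(1 − 0.10469028)·217000/1587 = 29.385191.
County 1: Wₕ = 0.38091852; term = 0.38091852²·(1 − 0.01722382)·522000/203 = 366.6851.
County 4: Wₕ = 0.07462590; term = 0.07462590²·(1 − 0.20788220)·86830/480 = 0.79799011.
Sum = 400.26391.
SE = √(400.26391) = 20.01.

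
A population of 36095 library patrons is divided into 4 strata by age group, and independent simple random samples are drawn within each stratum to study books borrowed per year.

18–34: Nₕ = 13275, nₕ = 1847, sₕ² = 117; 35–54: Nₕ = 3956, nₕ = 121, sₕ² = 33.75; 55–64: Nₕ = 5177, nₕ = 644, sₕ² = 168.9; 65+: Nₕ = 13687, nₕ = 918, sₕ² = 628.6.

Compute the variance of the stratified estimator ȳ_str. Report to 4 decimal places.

Var(ȳ_str) = Σₕ Wₕ²(1 − fₕ)sₕ²/nₕ with Wₕ = Nₕ/N, N = 36095.
18–34: Wₕ = 0.36777947; term = 0.36777947²·(1 − 0.13913371)·117/1847 = 0.0073761482.
35–54: Wₕ = 0.10959967; term = 0.10959967²·(1 − 0.03058645)·33.75/121 = 0.0032479996.
55–64: Wₕ = 0.14342707; term = 0.14342707²·(1 − 0.12439637)·168.9/644 = 0.0047240401.
65+: Wₕ = 0.37919379; term = 0.37919379²·(1 − 0.06707094)·628.6/918 = 0.091854991.
Sum = 0.10720318.

0.1072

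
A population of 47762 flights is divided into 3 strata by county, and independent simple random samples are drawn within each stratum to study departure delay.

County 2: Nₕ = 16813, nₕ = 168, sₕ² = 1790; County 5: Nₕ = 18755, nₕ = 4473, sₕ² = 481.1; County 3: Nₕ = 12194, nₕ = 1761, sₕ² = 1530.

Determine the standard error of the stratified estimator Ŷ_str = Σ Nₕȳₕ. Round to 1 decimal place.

Var(Ŷ_str) = Σₕ Nₕ²(1 − fₕ)sₕ²/nₕ.
County 2: 16813²·(1 − 168/16813)·1790/168 = 2.9817605 × 10^9.
County 5: 18755²·(1 − 4473/18755)·481.1/4473 = 2.8809953 × 10^7.
County 3: 12194²·(1 − 1761/12194)·1530/1761 = 1.1053186 × 10^8.
Sum = 3.1211023 × 10^9.
SE = √(3.1211023 × 10^9) = 55866.8.

55866.8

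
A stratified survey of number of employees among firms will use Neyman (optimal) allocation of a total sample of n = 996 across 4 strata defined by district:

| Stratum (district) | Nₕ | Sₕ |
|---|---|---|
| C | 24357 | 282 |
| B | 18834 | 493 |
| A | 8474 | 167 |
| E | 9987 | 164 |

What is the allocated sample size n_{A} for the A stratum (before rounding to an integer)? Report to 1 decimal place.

Neyman allocation: nₕ = n·NₕSₕ / Σⱼ NⱼSⱼ.
Σ NⱼSⱼ = 24357·282 + 18834·493 + 8474·167 + 9987·164 = 1.9206862 × 10^7.
n_{A} = 996·8474·167 / (1.9206862 × 10^7) = 73.4.

73.4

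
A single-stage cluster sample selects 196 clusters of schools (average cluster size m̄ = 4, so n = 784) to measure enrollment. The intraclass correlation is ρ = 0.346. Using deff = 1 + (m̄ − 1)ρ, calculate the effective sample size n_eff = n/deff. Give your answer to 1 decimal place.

deff = 1 + (4 − 1)·0.346 = 1 + 1.038 = 2.038.
n_eff = 784 / 2.038 = 384.7.

384.7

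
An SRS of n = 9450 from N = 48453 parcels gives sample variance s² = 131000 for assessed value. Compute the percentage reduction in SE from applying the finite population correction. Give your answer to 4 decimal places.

10.2801

f = n/N = 9450/48453 = 0.19503436.
SE_no-fpc = √(s²/n) = 3.723229; SE_fpc = √((1−f)s²/n) = 3.3404764.
Ratio = √(1−f) = 0.89719877. Reduction = 100·(1 − 0.89719877) = 10.2801%.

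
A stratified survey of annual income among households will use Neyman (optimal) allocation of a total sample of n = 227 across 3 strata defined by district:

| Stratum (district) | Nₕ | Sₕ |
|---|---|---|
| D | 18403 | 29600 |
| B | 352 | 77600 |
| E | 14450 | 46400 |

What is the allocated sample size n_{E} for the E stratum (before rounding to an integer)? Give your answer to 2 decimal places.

122.49

Neyman allocation: nₕ = n·NₕSₕ / Σⱼ NⱼSⱼ.
Σ NⱼSⱼ = 18403·29600 + 352·77600 + 14450·46400 = 1.242524 × 10^9.
n_{E} = 227·14450·46400 / (1.242524 × 10^9) = 122.49.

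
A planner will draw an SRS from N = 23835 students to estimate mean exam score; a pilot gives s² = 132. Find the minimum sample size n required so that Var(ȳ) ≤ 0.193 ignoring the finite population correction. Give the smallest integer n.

684

Without fpc, n₀ = s²/D = 132/0.193 = 683.9378.
Rounding up, n = 684.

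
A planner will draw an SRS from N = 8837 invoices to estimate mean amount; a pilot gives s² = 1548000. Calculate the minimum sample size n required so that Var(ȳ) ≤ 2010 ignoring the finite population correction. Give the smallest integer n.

Without fpc, n₀ = s²/D = 1548000/2010 = 770.1493.
Rounding up, n = 771.

771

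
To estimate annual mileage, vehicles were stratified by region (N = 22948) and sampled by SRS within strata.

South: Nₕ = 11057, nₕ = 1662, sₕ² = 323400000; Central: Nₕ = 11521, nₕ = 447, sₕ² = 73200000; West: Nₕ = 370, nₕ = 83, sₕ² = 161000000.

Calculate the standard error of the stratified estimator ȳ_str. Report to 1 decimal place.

280.1

Var(ȳ_str) = Σₕ Wₕ²(1 − fₕ)sₕ²/nₕ with Wₕ = Nₕ/N, N = 22948.
South: Wₕ = 0.48182848; term = 0.48182848²·(1 − 0.15031202)·323400000/1662 = 38384.281.
Central: Wₕ = 0.50204811; term = 0.50204811²·(1 − 0.03879872)·73200000/447 = 39674.236.
West: Wₕ = 0.01612341; term = 0.01612341²·(1 − 0.22432432)·161000000/83 = 391.14855.
Sum = 78449.666.
SE = √(78449.666) = 280.1.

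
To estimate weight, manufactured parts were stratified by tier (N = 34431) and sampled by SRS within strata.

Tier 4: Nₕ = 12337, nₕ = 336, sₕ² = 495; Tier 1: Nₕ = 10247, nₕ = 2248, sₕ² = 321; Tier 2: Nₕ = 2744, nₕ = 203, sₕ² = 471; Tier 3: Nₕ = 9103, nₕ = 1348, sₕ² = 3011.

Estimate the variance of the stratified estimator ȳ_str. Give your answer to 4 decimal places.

0.3405

Var(ȳ_str) = Σₕ Wₕ²(1 − fₕ)sₕ²/nₕ with Wₕ = Nₕ/N, N = 34431.
Tier 4: Wₕ = 0.35831082; term = 0.35831082²·(1 − 0.02723515)·495/336 = 0.18398976.
Tier 1: Wₕ = 0.29760971; term = 0.29760971²·(1 − 0.21938128)·321/2248 = 0.0098728352.
Tier 2: Wₕ = 0.07969562; term = 0.07969562²·(1 − 0.07397959)·471/203 = 0.013646283.
Tier 3: Wₕ = 0.26438384; term = 0.26438384²·(1 − 0.14808305)·3011/1348 = 0.13301112.
Sum = 0.34052.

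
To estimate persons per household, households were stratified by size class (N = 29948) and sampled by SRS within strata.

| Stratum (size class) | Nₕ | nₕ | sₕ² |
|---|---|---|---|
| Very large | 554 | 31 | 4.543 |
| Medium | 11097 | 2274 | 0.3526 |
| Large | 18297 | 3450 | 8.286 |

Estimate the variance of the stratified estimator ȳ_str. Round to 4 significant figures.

Var(ȳ_str) = Σₕ Wₕ²(1 − fₕ)sₕ²/nₕ with Wₕ = Nₕ/N, N = 29948.
Very large: Wₕ = 0.01849873; term = 0.01849873²·(1 − 0.05595668)·4.543/31 = 4.7343117 × 10^-5.
Medium: Wₕ = 0.37054227; term = 0.37054227²·(1 − 0.20492025)·0.3526/2274 = 1.6926925 × 10^-5.
Large: Wₕ = 0.61095900; term = 0.61095900²·(1 − 0.18855550)·8.286/3450 = 7.2745944 × 10^-4.
Sum = 7.9172948 × 10^-4.

7.917 × 10^-4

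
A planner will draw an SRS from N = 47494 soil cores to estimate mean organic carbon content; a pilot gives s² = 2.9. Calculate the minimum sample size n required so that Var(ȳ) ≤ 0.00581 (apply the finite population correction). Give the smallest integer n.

494

Without fpc, n₀ = s²/D = 2.9/0.00581 = 499.1394.
With fpc, (1 − n/N)·s²/n ≤ D requires n ≥ n₀/(1 + n₀/N) = 499.1394/(1 + 499.1394/47494) = 493.9482.
Rounding up, n = 494.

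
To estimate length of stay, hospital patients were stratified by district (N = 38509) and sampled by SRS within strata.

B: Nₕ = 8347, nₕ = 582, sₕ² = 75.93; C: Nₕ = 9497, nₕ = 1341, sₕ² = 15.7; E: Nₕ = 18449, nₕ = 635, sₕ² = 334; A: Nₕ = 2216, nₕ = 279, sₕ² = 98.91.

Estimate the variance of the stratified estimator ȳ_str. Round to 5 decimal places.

Var(ȳ_str) = Σₕ Wₕ²(1 − fₕ)sₕ²/nₕ with Wₕ = Nₕ/N, N = 38509.
B: Wₕ = 0.21675452; term = 0.21675452²·(1 − 0.06972565)·75.93/582 = 0.0057021391.
C: Wₕ = 0.24661767; term = 0.24661767²·(1 − 0.14120248)·15.7/1341 = 6.1151913 × 10^-4.
E: Wₕ = 0.47908281; term = 0.47908281²·(1 − 0.03441921)·334/635 = 0.11656886.
A: Wₕ = 0.05754499; term = 0.05754499²·(1 − 0.12590253)·98.91/279 = 0.0010261501.
Sum = 0.12390867.

0.12391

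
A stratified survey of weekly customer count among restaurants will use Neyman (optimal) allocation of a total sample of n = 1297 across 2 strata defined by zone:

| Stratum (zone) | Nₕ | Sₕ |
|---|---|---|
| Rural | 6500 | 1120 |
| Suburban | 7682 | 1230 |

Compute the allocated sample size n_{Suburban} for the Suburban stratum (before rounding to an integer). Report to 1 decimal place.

Neyman allocation: nₕ = n·NₕSₕ / Σⱼ NⱼSⱼ.
Σ NⱼSⱼ = 6500·1120 + 7682·1230 = 1.672886 × 10^7.
n_{Suburban} = 1297·7682·1230 / (1.672886 × 10^7) = 732.6.

732.6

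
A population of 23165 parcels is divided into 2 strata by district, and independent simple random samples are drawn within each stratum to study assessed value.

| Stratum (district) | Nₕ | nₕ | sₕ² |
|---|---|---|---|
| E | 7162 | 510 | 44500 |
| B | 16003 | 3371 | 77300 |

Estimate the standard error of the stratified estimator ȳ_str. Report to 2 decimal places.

4.05

Var(ȳ_str) = Σₕ Wₕ²(1 − fₕ)sₕ²/nₕ with Wₕ = Nₕ/N, N = 23165.
E: Wₕ = 0.30917332; term = 0.30917332²·(1 − 0.07120916)·44500/510 = 7.7466116.
B: Wₕ = 0.69082668; term = 0.69082668²·(1 − 0.21064800)·77300/3371 = 8.6383273.
Sum = 16.384939.
SE = √(16.384939) = 4.05.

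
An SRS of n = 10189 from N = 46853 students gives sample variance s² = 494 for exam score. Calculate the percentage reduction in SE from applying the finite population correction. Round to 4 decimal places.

f = n/N = 10189/46853 = 0.21746740.
SE_no-fpc = √(s²/n) = 0.22019005; SE_fpc = √((1−f)s²/n) = 0.19478204.
Ratio = √(1−f) = 0.88460873. Reduction = 100·(1 − 0.88460873) = 11.5391%.

11.5391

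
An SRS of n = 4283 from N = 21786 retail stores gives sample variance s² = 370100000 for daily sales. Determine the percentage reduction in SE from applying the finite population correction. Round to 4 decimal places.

f = n/N = 4283/21786 = 0.19659414.
SE_no-fpc = √(s²/n) = 293.95815; SE_fpc = √((1−f)s²/n) = 263.48324.
Ratio = √(1−f) = 0.89632910. Reduction = 100·(1 − 0.89632910) = 10.3671%.

10.3671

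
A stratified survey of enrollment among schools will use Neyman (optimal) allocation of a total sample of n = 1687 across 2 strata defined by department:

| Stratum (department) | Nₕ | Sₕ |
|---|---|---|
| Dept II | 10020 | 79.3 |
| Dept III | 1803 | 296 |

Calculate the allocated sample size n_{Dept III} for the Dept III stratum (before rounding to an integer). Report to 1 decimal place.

677.8

Neyman allocation: nₕ = n·NₕSₕ / Σⱼ NⱼSⱼ.
Σ NⱼSⱼ = 10020·79.3 + 1803·296 = 1.328274 × 10^6.
n_{Dept III} = 1687·1803·296 / (1.328274 × 10^6) = 677.8.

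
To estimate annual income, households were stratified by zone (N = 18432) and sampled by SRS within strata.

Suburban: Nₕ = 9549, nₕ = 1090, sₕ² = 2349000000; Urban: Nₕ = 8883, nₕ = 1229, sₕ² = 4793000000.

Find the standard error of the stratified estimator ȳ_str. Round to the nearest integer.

Var(ȳ_str) = Σₕ Wₕ²(1 − fₕ)sₕ²/nₕ with Wₕ = Nₕ/N, N = 18432.
Suburban: Wₕ = 0.51806641; term = 0.51806641²·(1 − 0.11414808)·2349000000/1090 = 512375.69.
Urban: Wₕ = 0.48193359; term = 0.48193359²·(1 − 0.13835416)·4793000000/1229 = 780474.54.
Sum = 1.2928502 × 10^6.
SE = √(1.2928502 × 10^6) = 1137.

1137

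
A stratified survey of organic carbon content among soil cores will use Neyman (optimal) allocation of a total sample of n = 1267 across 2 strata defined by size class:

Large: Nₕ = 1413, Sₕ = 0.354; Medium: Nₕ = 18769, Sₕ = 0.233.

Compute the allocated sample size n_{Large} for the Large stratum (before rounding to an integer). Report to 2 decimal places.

Neyman allocation: nₕ = n·NₕSₕ / Σⱼ NⱼSⱼ.
Σ NⱼSⱼ = 1413·0.354 + 18769·0.233 = 4873.379.
n_{Large} = 1267·1413·0.354 / 4873.379 = 130.04.

130.04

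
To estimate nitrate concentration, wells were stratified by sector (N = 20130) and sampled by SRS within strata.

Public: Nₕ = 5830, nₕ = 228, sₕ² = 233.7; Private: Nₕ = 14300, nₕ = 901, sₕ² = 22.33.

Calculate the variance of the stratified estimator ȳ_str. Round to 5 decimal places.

0.09433

Var(ȳ_str) = Σₕ Wₕ²(1 − fₕ)sₕ²/nₕ with Wₕ = Nₕ/N, N = 20130.
Public: Wₕ = 0.28961749; term = 0.28961749²·(1 − 0.03910806)·233.7/228 = 0.08261292.
Private: Wₕ = 0.71038251; term = 0.71038251²·(1 − 0.06300699)·22.33/901 = 0.011718845.
Sum = 0.094331765.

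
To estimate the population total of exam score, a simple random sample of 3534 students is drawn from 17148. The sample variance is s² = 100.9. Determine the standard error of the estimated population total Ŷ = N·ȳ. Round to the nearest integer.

Var(Ŷ) = N²·Var(ȳ) = N²·(1 − n/N)·s²/n.
f = 3534/17148 = 0.20608817; Var(ȳ) = 0.79391183·100.9/3534 = 0.022667149.
Var(Ŷ) = 17148² · 0.022667149 = 6.6653637 × 10^6.
SE(Ŷ) = √(6.6653637 × 10^6) = 2582.

2582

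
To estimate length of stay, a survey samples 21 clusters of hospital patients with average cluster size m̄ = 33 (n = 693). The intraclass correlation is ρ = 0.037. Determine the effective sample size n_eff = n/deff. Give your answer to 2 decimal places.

deff = 1 + (33 − 1)·0.037 = 1 + 1.184 = 2.184.
n_eff = 693 / 2.184 = 317.31.

317.31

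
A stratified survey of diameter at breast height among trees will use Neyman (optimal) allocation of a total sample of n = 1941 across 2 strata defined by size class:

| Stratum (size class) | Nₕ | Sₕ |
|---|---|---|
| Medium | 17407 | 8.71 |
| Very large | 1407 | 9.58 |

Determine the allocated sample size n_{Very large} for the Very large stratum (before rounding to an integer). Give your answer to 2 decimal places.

158.47

Neyman allocation: nₕ = n·NₕSₕ / Σⱼ NⱼSⱼ.
Σ NⱼSⱼ = 17407·8.71 + 1407·9.58 = 165094.03.
n_{Very large} = 1941·1407·9.58 / 165094.03 = 158.47.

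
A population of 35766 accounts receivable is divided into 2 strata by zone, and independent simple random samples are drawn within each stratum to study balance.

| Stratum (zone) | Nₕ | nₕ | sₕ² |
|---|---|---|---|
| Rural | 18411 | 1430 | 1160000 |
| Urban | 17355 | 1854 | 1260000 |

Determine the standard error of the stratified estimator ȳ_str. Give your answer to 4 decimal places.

Var(ȳ_str) = Σₕ Wₕ²(1 − fₕ)sₕ²/nₕ with Wₕ = Nₕ/N, N = 35766.
Rural: Wₕ = 0.51476262; term = 0.51476262²·(1 − 0.07767096)·1160000/1430 = 198.25395.
Urban: Wₕ = 0.48523738; term = 0.48523738²·(1 − 0.10682800)·1260000/1854 = 142.92375.
Sum = 341.1777.
SE = √(341.1777) = 18.4710.

18.4710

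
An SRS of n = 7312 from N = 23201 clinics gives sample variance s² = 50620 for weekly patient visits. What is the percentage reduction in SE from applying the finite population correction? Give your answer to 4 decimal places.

f = n/N = 7312/23201 = 0.31515883.
SE_no-fpc = √(s²/n) = 2.6311341; SE_fpc = √((1−f)s²/n) = 2.1773985.
Ratio = √(1−f) = 0.82755131. Reduction = 100·(1 − 0.82755131) = 17.2449%.

17.2449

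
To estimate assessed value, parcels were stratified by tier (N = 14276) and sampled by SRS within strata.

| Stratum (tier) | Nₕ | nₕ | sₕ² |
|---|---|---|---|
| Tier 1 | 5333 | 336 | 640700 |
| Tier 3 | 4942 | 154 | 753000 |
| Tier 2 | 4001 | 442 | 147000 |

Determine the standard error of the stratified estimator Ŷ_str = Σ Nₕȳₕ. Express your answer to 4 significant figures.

Var(Ŷ_str) = Σₕ Nₕ²(1 − fₕ)sₕ²/nₕ.
Tier 1: 5333²·(1 − 336/5333)·640700/336 = 5.0815521 × 10^10.
Tier 3: 4942²·(1 − 154/4942)·753000/154 = 1.1569941 × 10^11.
Tier 2: 4001²·(1 − 442/4001)·147000/442 = 4.7357809 × 10^9.
Sum = 1.7125071 × 10^11.
SE = √(1.7125071 × 10^11) = 413800.

413800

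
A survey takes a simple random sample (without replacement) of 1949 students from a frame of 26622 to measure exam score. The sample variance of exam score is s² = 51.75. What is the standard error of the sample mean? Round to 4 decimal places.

Under SRS without replacement, Var(ȳ) = (1 − f)·s²/n with f = n/N = 1949/26622 = 0.07321013.
Var(ȳ) = (1 − 0.07321013)·51.75/1949 = 0.92678987·0.026552078 = 0.024608197.
SE(ȳ) = √(0.024608197) = 0.1569.

0.1569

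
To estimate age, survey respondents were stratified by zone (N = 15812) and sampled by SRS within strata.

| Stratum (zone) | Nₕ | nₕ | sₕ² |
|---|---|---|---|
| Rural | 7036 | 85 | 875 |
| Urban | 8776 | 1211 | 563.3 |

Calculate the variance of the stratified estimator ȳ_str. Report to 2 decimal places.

2.14

Var(ȳ_str) = Σₕ Wₕ²(1 − fₕ)sₕ²/nₕ with Wₕ = Nₕ/N, N = 15812.
Rural: Wₕ = 0.44497850; term = 0.44497850²·(1 − 0.01208073)·875/85 = 2.0136716.
Urban: Wₕ = 0.55502150; term = 0.55502150²·(1 − 0.13798997)·563.3/1211 = 0.12351723.
Sum = 2.1371888.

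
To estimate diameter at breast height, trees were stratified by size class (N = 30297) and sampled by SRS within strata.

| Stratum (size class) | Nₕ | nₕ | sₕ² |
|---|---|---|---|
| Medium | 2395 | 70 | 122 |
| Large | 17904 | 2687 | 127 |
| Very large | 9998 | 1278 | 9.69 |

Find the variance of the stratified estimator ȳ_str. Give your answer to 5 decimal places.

0.02532

Var(ȳ_str) = Σₕ Wₕ²(1 − fₕ)sₕ²/nₕ with Wₕ = Nₕ/N, N = 30297.
Medium: Wₕ = 0.07905073; term = 0.07905073²·(1 − 0.02922756)·122/70 = 0.010572824.
Large: Wₕ = 0.59094960; term = 0.59094960²·(1 − 0.15007819)·127/2687 = 0.014028651.
Very large: Wₕ = 0.32999967; term = 0.32999967²·(1 − 0.12782557)·9.69/1278 = 7.2015053 × 10^-4.
Sum = 0.025321626.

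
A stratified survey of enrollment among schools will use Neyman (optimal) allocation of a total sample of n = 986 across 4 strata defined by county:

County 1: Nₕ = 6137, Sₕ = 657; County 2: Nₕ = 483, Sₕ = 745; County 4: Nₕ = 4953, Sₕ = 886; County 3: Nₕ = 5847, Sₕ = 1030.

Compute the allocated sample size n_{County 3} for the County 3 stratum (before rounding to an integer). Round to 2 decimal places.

Neyman allocation: nₕ = n·NₕSₕ / Σⱼ NⱼSⱼ.
Σ NⱼSⱼ = 6137·657 + 483·745 + 4953·886 + 5847·1030 = 1.4802612 × 10^7.
n_{County 3} = 986·5847·1030 / (1.4802612 × 10^7) = 401.15.

401.15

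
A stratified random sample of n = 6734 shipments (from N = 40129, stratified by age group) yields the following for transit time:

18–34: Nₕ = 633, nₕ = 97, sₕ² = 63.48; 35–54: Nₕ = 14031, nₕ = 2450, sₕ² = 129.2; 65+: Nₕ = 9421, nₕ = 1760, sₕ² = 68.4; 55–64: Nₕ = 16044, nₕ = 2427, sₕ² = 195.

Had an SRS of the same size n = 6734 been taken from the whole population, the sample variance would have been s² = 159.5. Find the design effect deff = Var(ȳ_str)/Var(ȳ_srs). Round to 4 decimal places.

0.9183

Var(ȳ_str) = Σ Wₕ²(1−fₕ)sₕ²/nₕ with Wₕ = Nₕ/40129:
  18–34: (633/40129)²·(1−97/633)·63.48/97 = 1.37885 × 10^-4
  35–54: (14031/40129)²·(1−2450/14031)·129.2/2450 = 0.0053212595
  65+: (9421/40129)²·(1−1760/9421)·68.4/1760 = 0.0017418439
  55–64: (16044/40129)²·(1−2427/16044)·195/2427 = 0.010900395
  → Var(ȳ_str) = 0.018101383.
Var(ȳ_srs) = (1 − 6734/40129)·159.5/6734 = 0.019711092.
deff = 0.018101383 / 0.019711092 = 0.9183.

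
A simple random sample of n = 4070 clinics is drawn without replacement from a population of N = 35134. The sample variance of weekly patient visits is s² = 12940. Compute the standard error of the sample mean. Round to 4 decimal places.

Under SRS without replacement, Var(ȳ) = (1 − f)·s²/n with f = n/N = 4070/35134 = 0.11584220.
Var(ȳ) = (1 − 0.11584220)·12940/4070 = 0.88415780·3.1793612 = 2.811057.
SE(ȳ) = √(2.811057) = 1.6766.

1.6766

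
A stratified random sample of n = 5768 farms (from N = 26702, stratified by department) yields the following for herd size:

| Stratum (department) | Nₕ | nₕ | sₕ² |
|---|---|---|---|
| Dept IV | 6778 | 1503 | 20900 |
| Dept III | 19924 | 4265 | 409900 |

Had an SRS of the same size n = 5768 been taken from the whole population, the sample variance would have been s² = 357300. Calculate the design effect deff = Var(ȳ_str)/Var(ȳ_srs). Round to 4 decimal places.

0.8803

Var(ȳ_str) = Σ Wₕ²(1−fₕ)sₕ²/nₕ with Wₕ = Nₕ/26702:
  Dept IV: (6778/26702)²·(1−1503/6778)·20900/1503 = 0.69730656
  Dept III: (19924/26702)²·(1−4265/19924)·409900/4265 = 42.05444
  → Var(ȳ_str) = 42.751747.
Var(ȳ_srs) = (1 − 5768/26702)·357300/5768 = 48.564195.
deff = 42.751747 / 48.564195 = 0.8803.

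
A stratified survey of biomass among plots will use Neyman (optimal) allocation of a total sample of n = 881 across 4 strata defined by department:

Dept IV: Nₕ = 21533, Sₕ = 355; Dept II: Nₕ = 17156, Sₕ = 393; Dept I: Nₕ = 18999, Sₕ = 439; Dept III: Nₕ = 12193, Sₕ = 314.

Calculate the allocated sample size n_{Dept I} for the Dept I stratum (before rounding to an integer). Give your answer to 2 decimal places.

Neyman allocation: nₕ = n·NₕSₕ / Σⱼ NⱼSⱼ.
Σ NⱼSⱼ = 21533·355 + 17156·393 + 18999·439 + 12193·314 = 2.6555686 × 10^7.
n_{Dept I} = 881·18999·439 / (2.6555686 × 10^7) = 276.70.

276.70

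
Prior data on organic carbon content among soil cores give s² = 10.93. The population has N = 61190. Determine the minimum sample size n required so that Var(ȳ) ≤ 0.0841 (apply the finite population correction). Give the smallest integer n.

Without fpc, n₀ = s²/D = 10.93/0.0841 = 129.9643.
With fpc, (1 − n/N)·s²/n ≤ D requires n ≥ n₀/(1 + n₀/N) = 129.9643/(1 + 129.9643/61190) = 129.6888.
Rounding up, n = 130.

130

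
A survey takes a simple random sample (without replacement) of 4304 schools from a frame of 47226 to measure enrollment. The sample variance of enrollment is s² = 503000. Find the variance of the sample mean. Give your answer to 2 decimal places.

106.22

Under SRS without replacement, Var(ȳ) = (1 − f)·s²/n with f = n/N = 4304/47226 = 0.09113624.
Var(ȳ) = (1 − 0.09113624)·503000/4304 = 0.90886376·116.86803 = 106.21712.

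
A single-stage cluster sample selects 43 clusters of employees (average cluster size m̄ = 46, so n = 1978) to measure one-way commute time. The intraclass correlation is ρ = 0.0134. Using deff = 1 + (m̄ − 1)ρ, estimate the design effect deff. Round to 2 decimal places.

1.60

deff = 1 + (46 − 1)·0.0134 = 1 + 0.603 = 1.603.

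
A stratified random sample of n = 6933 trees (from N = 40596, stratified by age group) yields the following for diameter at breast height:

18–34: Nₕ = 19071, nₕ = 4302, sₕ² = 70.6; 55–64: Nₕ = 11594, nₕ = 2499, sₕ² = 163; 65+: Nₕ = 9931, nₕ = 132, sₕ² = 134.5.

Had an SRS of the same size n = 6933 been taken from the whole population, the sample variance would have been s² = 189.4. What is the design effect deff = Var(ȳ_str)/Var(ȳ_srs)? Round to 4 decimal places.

Var(ȳ_str) = Σ Wₕ²(1−fₕ)sₕ²/nₕ with Wₕ = Nₕ/40596:
  18–34: (19071/40596)²·(1−4302/19071)·70.6/4302 = 0.0028047384
  55–64: (11594/40596)²·(1−2499/11594)·163/2499 = 0.0041734082
  65+: (9931/40596)²·(1−132/9931)·134.5/132 = 0.060166757
  → Var(ȳ_str) = 0.067144904.
Var(ȳ_srs) = (1 − 6933/40596)·189.4/6933 = 0.022653137.
deff = 0.067144904 / 0.022653137 = 2.9640.

2.9640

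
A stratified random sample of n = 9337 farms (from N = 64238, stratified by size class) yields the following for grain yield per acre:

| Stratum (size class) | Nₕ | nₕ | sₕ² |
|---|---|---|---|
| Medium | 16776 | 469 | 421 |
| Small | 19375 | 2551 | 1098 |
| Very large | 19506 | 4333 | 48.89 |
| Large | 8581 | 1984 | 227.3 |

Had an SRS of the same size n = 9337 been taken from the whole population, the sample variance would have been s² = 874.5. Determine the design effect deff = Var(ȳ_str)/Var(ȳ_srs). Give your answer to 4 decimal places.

Var(ȳ_str) = Σ Wₕ²(1−fₕ)sₕ²/nₕ with Wₕ = Nₕ/64238:
  Medium: (16776/64238)²·(1−469/16776)·421/469 = 0.059509694
  Small: (19375/64238)²·(1−2551/19375)·1098/2551 = 0.033999993
  Very large: (19506/64238)²·(1−4333/19506)·48.89/4333 = 8.09258 × 10^-4
  Large: (8581/64238)²·(1−1984/8581)·227.3/1984 = 0.0015716583
  → Var(ȳ_str) = 0.095890603.
Var(ȳ_srs) = (1 − 9337/64238)·874.5/9337 = 0.080046196.
deff = 0.095890603 / 0.080046196 = 1.1979.

1.1979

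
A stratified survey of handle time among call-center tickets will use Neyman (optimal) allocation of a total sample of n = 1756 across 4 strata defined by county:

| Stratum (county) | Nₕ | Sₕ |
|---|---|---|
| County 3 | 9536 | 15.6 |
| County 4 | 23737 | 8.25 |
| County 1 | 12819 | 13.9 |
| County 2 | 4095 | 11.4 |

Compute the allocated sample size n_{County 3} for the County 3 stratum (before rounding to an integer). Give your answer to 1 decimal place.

458.7

Neyman allocation: nₕ = n·NₕSₕ / Σⱼ NⱼSⱼ.
Σ NⱼSⱼ = 9536·15.6 + 23737·8.25 + 12819·13.9 + 4095·11.4 = 569458.95.
n_{County 3} = 1756·9536·15.6 / 569458.95 = 458.7.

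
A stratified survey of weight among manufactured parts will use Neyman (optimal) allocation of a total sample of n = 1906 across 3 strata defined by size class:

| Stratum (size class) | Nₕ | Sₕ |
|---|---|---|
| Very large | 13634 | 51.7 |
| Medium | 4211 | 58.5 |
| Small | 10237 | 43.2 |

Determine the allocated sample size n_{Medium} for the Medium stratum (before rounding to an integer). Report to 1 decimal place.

Neyman allocation: nₕ = n·NₕSₕ / Σⱼ NⱼSⱼ.
Σ NⱼSⱼ = 13634·51.7 + 4211·58.5 + 10237·43.2 = 1.3934597 × 10^6.
n_{Medium} = 1906·4211·58.5 / (1.3934597 × 10^6) = 337.0.

337.0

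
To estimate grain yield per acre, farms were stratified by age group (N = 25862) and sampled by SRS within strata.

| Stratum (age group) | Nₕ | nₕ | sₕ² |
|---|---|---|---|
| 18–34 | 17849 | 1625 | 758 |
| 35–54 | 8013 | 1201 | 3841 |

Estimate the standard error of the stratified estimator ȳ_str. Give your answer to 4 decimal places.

Var(ȳ_str) = Σₕ Wₕ²(1 − fₕ)sₕ²/nₕ with Wₕ = Nₕ/N, N = 25862.
18–34: Wₕ = 0.69016317; term = 0.69016317²·(1 − 0.09104151)·758/1625 = 0.20195911.
35–54: Wₕ = 0.30983683; term = 0.30983683²·(1 − 0.14988144)·3841/1201 = 0.26100382.
Sum = 0.46296293.
SE = √(0.46296293) = 0.6804.

0.6804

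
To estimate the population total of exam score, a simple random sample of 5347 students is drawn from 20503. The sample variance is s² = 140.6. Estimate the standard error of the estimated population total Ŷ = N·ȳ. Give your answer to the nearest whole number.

Var(Ŷ) = N²·Var(ȳ) = N²·(1 − n/N)·s²/n.
f = 5347/20503 = 0.26079110; Var(ȳ) = 0.73920890·140.6/5347 = 0.019437586.
Var(Ŷ) = 20503² · 0.019437586 = 8.1710365 × 10^6.
SE(Ŷ) = √(8.1710365 × 10^6) = 2859.

2859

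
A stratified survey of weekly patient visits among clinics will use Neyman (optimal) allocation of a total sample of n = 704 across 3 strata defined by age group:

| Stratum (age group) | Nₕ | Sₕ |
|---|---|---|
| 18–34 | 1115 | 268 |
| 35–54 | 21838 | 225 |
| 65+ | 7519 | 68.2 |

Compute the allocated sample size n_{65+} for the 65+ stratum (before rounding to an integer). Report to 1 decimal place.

63.1

Neyman allocation: nₕ = n·NₕSₕ / Σⱼ NⱼSⱼ.
Σ NⱼSⱼ = 1115·268 + 21838·225 + 7519·68.2 = 5.7251658 × 10^6.
n_{65+} = 704·7519·68.2 / (5.7251658 × 10^6) = 63.1.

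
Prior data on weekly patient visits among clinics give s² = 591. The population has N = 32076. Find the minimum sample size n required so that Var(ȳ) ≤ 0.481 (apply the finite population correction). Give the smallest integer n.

Without fpc, n₀ = s²/D = 591/0.481 = 1228.6902.
With fpc, (1 − n/N)·s²/n ≤ D requires n ≥ n₀/(1 + n₀/N) = 1228.6902/(1 + 1228.6902/32076) = 1183.3609.
Rounding up, n = 1184.

1184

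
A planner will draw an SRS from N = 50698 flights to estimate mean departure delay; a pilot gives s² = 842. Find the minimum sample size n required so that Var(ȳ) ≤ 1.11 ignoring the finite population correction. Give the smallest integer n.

759

Without fpc, n₀ = s²/D = 842/1.11 = 758.5586.
Rounding up, n = 759.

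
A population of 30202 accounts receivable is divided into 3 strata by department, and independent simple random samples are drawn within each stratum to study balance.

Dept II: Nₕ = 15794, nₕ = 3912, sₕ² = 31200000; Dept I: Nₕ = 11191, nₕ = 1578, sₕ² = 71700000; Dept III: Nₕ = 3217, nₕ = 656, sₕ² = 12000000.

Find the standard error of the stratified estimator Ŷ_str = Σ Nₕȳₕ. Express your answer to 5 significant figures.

Var(Ŷ_str) = Σₕ Nₕ²(1 − fₕ)sₕ²/nₕ.
Dept II: 15794²·(1 − 3912/15794)·31200000/3912 = 1.4967092 × 10^12.
Dept I: 11191²·(1 − 1578/11191)·71700000/1578 = 4.888099 × 10^12.
Dept III: 3217²·(1 − 656/3217)·12000000/656 = 1.507086 × 10^11.
Sum = 6.5355168 × 10^12.
SE = √(6.5355168 × 10^12) = 2.5565 × 10^6.

2.5565 × 10^6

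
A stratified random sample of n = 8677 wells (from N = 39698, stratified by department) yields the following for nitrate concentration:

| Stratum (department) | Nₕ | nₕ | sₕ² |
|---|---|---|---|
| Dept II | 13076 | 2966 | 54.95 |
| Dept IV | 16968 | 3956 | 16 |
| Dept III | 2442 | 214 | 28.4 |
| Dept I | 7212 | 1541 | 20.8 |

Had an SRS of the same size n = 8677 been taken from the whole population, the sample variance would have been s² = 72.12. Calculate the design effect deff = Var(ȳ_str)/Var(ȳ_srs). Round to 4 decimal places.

0.4510

Var(ȳ_str) = Σ Wₕ²(1−fₕ)sₕ²/nₕ with Wₕ = Nₕ/39698:
  Dept II: (13076/39698)²·(1−2966/13076)·54.95/2966 = 0.0015541229
  Dept IV: (16968/39698)²·(1−3956/16968)·16/3956 = 5.6663208 × 10^-4
  Dept III: (2442/39698)²·(1−214/2442)·28.4/214 = 4.5817159 × 10^-4
  Dept I: (7212/39698)²·(1−1541/7212)·20.8/1541 = 3.5029893 × 10^-4
  → Var(ȳ_str) = 0.0029292255.
Var(ȳ_srs) = (1 − 8677/39698)·72.12/8677 = 0.0064949122.
deff = 0.0029292255 / 0.0064949122 = 0.4510.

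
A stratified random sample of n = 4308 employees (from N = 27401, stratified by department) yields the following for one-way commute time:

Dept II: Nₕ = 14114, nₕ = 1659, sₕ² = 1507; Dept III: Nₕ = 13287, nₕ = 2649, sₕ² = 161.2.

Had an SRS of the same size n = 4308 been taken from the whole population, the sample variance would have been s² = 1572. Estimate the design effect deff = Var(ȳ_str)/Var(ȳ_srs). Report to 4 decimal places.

0.7288

Var(ȳ_str) = Σ Wₕ²(1−fₕ)sₕ²/nₕ with Wₕ = Nₕ/27401:
  Dept II: (14114/27401)²·(1−1659/14114)·1507/1659 = 0.2126806
  Dept III: (13287/27401)²·(1−2649/13287)·161.2/2649 = 0.01145611
  → Var(ȳ_str) = 0.22413671.
Var(ȳ_srs) = (1 − 4308/27401)·1572/4308 = 0.30753234.
deff = 0.22413671 / 0.30753234 = 0.7288.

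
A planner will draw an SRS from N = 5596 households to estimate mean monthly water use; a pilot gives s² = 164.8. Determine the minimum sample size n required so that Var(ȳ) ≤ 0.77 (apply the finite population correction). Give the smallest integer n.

207

Without fpc, n₀ = s²/D = 164.8/0.77 = 214.0260.
With fpc, (1 − n/N)·s²/n ≤ D requires n ≥ n₀/(1 + n₀/N) = 214.0260/(1 + 214.0260/5596) = 206.1418.
Rounding up, n = 207.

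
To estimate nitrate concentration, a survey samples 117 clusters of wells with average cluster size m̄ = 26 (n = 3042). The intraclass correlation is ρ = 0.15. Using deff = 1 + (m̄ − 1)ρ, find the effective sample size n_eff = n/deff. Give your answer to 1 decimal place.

640.4

deff = 1 + (26 − 1)·0.15 = 1 + 3.75 = 4.75.
n_eff = 3042 / 4.75 = 640.4.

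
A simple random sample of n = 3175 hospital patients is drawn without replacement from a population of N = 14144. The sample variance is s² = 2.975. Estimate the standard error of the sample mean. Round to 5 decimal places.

0.02696

Under SRS without replacement, Var(ȳ) = (1 − f)·s²/n with f = n/N = 3175/14144 = 0.22447681.
Var(ȳ) = (1 − 0.22447681)·2.975/3175 = 0.77552319·9.3700787 × 10^-4 = 7.2667134 × 10^-4.
SE(ȳ) = √(7.2667134 × 10^-4) = 0.02696.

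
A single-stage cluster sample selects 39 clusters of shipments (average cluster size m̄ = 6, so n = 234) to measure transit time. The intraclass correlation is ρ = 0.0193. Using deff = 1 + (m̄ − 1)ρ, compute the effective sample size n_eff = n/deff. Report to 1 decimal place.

deff = 1 + (6 − 1)·0.0193 = 1 + 0.0965 = 1.0965.
n_eff = 234 / 1.0965 = 213.4.

213.4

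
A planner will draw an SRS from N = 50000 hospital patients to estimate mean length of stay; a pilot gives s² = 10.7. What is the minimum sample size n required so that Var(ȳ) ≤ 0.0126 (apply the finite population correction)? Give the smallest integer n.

836

Without fpc, n₀ = s²/D = 10.7/0.0126 = 849.2063.
With fpc, (1 − n/N)·s²/n ≤ D requires n ≥ n₀/(1 + n₀/N) = 849.2063/(1 + 849.2063/50000) = 835.0241.
Rounding up, n = 836.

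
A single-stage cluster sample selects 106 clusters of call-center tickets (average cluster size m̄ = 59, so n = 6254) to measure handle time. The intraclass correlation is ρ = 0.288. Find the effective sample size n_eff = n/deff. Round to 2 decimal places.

deff = 1 + (59 − 1)·0.288 = 1 + 16.704 = 17.704.
n_eff = 6254 / 17.704 = 353.25.

353.25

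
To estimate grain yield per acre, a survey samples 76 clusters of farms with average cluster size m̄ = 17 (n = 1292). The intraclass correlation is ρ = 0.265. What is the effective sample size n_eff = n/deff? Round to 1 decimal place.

deff = 1 + (17 − 1)·0.265 = 1 + 4.24 = 5.24.
n_eff = 1292 / 5.24 = 246.6.

246.6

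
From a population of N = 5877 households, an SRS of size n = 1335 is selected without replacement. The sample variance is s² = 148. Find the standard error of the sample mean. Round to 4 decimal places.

Under SRS without replacement, Var(ȳ) = (1 − f)·s²/n with f = n/N = 1335/5877 = 0.22715671.
Var(ȳ) = (1 − 0.22715671)·148/1335 = 0.77284329·0.11086142 = 0.085678507.
SE(ȳ) = √(0.085678507) = 0.2927.

0.2927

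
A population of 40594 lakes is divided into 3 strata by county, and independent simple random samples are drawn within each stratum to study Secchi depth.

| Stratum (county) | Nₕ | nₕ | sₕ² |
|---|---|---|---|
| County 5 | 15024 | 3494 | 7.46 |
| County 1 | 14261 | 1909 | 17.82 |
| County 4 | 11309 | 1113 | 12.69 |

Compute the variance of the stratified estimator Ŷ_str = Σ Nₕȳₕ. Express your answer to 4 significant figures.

Var(Ŷ_str) = Σₕ Nₕ²(1 − fₕ)sₕ²/nₕ.
County 5: 15024²·(1 − 3494/15024)·7.46/3494 = 369854.42.
County 1: 14261²·(1 − 1909/14261)·17.82/1909 = 1.6443302 × 10^6.
County 4: 11309²·(1 − 1113/11309)·12.69/1113 = 1.3146813 × 10^6.
Sum = 3.3288659 × 10^6.

3.329 × 10^6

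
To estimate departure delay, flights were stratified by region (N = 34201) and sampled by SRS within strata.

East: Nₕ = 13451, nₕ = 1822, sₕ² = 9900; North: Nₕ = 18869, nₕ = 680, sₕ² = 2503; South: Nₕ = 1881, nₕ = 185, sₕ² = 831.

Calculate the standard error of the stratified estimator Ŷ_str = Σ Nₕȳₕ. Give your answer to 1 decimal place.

46125.6

Var(Ŷ_str) = Σₕ Nₕ²(1 − fₕ)sₕ²/nₕ.
East: 13451²·(1 − 1822/13451)·9900/1822 = 8.4993119 × 10^8.
North: 18869²·(1 − 680/18869)·2503/680 = 1.2633092 × 10^9.
South: 1881²·(1 − 185/1881)·831/185 = 1.4329926 × 10^7.
Sum = 2.1275703 × 10^9.
SE = √(2.1275703 × 10^9) = 46125.6.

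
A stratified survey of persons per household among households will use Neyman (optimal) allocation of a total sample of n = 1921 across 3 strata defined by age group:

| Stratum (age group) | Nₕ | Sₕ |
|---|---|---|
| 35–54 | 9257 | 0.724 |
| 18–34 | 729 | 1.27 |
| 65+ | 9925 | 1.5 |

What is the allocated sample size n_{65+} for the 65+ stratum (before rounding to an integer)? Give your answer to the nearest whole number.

Neyman allocation: nₕ = n·NₕSₕ / Σⱼ NⱼSⱼ.
Σ NⱼSⱼ = 9257·0.724 + 729·1.27 + 9925·1.5 = 22515.398.
n_{65+} = 1921·9925·1.5 / 22515.398 = 1270.

1270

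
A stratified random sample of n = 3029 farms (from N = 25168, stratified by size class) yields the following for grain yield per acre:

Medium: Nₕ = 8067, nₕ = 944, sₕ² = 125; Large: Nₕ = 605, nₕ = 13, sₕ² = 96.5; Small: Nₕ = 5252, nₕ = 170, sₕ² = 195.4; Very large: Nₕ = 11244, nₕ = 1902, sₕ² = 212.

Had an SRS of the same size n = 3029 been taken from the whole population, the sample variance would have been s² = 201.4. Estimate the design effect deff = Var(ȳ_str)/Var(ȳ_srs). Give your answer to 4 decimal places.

Var(ȳ_str) = Σ Wₕ²(1−fₕ)sₕ²/nₕ with Wₕ = Nₕ/25168:
  Medium: (8067/25168)²·(1−944/8067)·125/944 = 0.012012008
  Large: (605/25168)²·(1−13/605)·96.5/13 = 0.0041972383
  Small: (5252/25168)²·(1−170/5252)·195.4/170 = 0.04843258
  Very large: (11244/25168)²·(1−1902/11244)·212/1902 = 0.018483688
  → Var(ȳ_str) = 0.083125514.
Var(ȳ_srs) = (1 − 3029/25168)·201.4/3029 = 0.058488366.
deff = 0.083125514 / 0.058488366 = 1.4212.

1.4212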